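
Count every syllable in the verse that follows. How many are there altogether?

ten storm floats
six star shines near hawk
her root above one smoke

14

Line 1: ten(1) + storm(1) + floats(1) = 3
Line 2: six(1) + star(1) + shines(1) + near(1) + hawk(1) = 5
Line 3: her(1) + root(1) + above(2) + one(1) + smoke(1) = 6
Total: 3 + 5 + 6 = 14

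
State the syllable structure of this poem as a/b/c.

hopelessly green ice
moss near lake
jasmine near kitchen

5/3/5

Line 1: hopelessly(3) + green(1) + ice(1) = 5
Line 2: moss(1) + near(1) + lake(1) = 3
Line 3: jasmine(2) + near(1) + kitchen(2) = 5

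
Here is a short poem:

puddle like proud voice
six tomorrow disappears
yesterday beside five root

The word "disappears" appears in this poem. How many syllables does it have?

3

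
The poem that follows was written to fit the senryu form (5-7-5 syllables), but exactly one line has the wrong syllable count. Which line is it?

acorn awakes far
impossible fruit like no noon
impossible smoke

Line 2

Line 1: acorn (2), awakes (2), far (1) → 5 ✓
Line 2: impossible (4), fruit (1), like (1), no (1), noon (1) → 8 (expected 7)
Line 3: impossible (4), smoke (1) → 5 ✓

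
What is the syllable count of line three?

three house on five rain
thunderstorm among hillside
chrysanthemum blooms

5

Line three: chrysanthemum (4), blooms (1) → 5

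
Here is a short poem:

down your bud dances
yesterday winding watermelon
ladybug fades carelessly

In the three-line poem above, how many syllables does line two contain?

9

Line two: yesterday (3), winding (2), watermelon (4) → 9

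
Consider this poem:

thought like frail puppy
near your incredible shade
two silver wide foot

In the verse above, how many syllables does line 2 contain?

Line 2: "near your incredible shade": 1+1+4+1 = 7

7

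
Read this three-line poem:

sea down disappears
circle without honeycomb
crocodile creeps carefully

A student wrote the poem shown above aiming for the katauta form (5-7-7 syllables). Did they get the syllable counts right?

Line 1: "sea down disappears": 1+1+3 = 5 ✓
Line 2: "circle without honeycomb": 2+2+3 = 7 ✓
Line 3: "crocodile creeps carefully": 3+1+3 = 7 ✓

Yes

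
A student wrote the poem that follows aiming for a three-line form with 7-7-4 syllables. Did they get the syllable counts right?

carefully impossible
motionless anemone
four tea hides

No

Line 1: carefully (3), impossible (4) → 7 ✓
Line 2: motionless (3), anemone (4) → 7 ✓
Line 3: four (1), tea (1), hides (1) → 3 (expected 4)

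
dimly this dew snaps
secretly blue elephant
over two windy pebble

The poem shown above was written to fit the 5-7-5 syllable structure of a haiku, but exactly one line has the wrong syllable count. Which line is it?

Line 3

Line 1: "dimly this dew snaps": 2+1+1+1 = 5 ✓
Line 2: "secretly blue elephant": 3+1+3 = 7 ✓
Line 3: "over two windy pebble": 2+1+2+2 = 7 (expected 5)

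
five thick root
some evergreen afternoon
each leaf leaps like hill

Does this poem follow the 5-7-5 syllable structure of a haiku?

Line 1: "five thick root": 1+1+1 = 3 (expected 5)
Line 2: "some evergreen afternoon": 1+3+3 = 7 ✓
Line 3: "each leaf leaps like hill": 1+1+1+1+1 = 5 ✓

No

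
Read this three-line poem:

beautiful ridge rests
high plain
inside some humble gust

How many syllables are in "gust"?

1

"gust" has 1 syllable.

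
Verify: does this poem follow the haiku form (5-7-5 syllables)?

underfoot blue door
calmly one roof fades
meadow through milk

Line 1: underfoot (3), blue (1), door (1) → 5 ✓
Line 2: calmly (2), one (1), roof (1), fades (1) → 5 (expected 7)
Line 3: meadow (2), through (1), milk (1) → 4 (expected 5)

No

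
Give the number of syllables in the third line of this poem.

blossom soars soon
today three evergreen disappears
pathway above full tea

The third line: "pathway above full tea": 2+2+1+1 = 6

6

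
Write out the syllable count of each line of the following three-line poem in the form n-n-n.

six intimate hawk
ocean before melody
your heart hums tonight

Line 1: "six intimate hawk": 1+3+1 = 5
Line 2: "ocean before melody": 2+2+3 = 7
Line 3: "your heart hums tonight": 1+1+1+2 = 5

5-7-5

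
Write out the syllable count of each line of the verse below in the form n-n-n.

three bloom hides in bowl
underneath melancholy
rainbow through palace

5-7-5

Line 1: three(1) + bloom(1) + hides(1) + in(1) + bowl(1) = 5
Line 2: underneath(3) + melancholy(4) = 7
Line 3: rainbow(2) + through(1) + palace(2) = 5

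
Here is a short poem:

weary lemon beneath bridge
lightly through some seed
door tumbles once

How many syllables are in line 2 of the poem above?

Line 2: lightly (2), through (1), some (1), seed (1) → 5

5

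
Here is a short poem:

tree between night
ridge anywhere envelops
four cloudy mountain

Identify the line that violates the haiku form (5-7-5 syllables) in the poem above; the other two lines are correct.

The first line

Line 1: tree (1), between (2), night (1) → 4 (expected 5)
Line 2: ridge (1), anywhere (3), envelops (3) → 7 ✓
Line 3: four (1), cloudy (2), mountain (2) → 5 ✓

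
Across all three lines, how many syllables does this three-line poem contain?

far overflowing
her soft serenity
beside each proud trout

16

Line 1: far(1) + overflowing(4) = 5
Line 2: her(1) + soft(1) + serenity(4) = 6
Line 3: beside(2) + each(1) + proud(1) + trout(1) = 5
Total: 5 + 6 + 5 = 16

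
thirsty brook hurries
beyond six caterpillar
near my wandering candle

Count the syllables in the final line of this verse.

7

The final line: near(1) + my(1) + wandering(3) + candle(2) = 7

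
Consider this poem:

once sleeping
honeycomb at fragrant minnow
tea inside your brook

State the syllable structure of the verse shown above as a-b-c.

3-8-5

Line 1: once (1), sleeping (2) → 3
Line 2: honeycomb (3), at (1), fragrant (2), minnow (2) → 8
Line 3: tea (1), inside (2), your (1), brook (1) → 5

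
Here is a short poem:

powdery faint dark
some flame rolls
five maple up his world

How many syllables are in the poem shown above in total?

Line 1: powdery (3), faint (1), dark (1) → 5
Line 2: some (1), flame (1), rolls (1) → 3
Line 3: five (1), maple (2), up (1), his (1), world (1) → 6
Total: 5 + 3 + 6 = 14

14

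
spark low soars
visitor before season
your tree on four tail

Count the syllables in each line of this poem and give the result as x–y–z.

3–7–5

Line 1: spark (1), low (1), soars (1) → 3
Line 2: visitor (3), before (2), season (2) → 7
Line 3: your (1), tree (1), on (1), four (1), tail (1) → 5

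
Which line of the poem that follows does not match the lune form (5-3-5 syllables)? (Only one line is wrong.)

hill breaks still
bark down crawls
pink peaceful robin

The first line

Line 1: "hill breaks still": 1+1+1 = 3 (expected 5)
Line 2: "bark down crawls": 1+1+1 = 3 ✓
Line 3: "pink peaceful robin": 1+2+2 = 5 ✓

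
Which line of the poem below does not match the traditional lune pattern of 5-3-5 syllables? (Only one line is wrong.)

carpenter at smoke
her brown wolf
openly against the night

Line 3

Line 1: carpenter(3) + at(1) + smoke(1) = 5 ✓
Line 2: her(1) + brown(1) + wolf(1) = 3 ✓
Line 3: openly(3) + against(2) + the(1) + night(1) = 7 (expected 5)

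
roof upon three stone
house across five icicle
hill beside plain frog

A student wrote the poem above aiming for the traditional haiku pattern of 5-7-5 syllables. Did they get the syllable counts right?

Yes

Line 1: roof(1) + upon(2) + three(1) + stone(1) = 5 ✓
Line 2: house(1) + across(2) + five(1) + icicle(3) = 7 ✓
Line 3: hill(1) + beside(2) + plain(1) + frog(1) = 5 ✓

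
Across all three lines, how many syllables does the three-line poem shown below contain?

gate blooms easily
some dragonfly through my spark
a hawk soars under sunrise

Line 1: gate(1) + blooms(1) + easily(3) = 5
Line 2: some(1) + dragonfly(3) + through(1) + my(1) + spark(1) = 7
Line 3: a(1) + hawk(1) + soars(1) + under(2) + sunrise(2) = 7
Total: 5 + 7 + 7 = 19

19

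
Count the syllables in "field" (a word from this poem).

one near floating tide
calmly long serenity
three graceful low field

1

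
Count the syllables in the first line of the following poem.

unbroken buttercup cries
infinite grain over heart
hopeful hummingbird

7

The first line: "unbroken buttercup cries": 3+3+1 = 7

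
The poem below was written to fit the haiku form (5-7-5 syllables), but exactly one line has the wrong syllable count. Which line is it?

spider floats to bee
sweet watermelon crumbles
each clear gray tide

Line 1: spider(2) + floats(1) + to(1) + bee(1) = 5 ✓
Line 2: sweet(1) + watermelon(4) + crumbles(2) = 7 ✓
Line 3: each(1) + clear(1) + gray(1) + tide(1) = 4 (expected 5)

The third line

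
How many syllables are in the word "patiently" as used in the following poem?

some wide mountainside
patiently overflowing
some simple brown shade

"patiently" has 3 syllables.

3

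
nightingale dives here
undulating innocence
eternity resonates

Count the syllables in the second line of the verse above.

The second line: undulating(4) + innocence(3) = 7

7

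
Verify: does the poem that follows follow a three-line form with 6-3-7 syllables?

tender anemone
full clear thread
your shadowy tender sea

Yes

Line 1: tender(2) + anemone(4) = 6 ✓
Line 2: full(1) + clear(1) + thread(1) = 3 ✓
Line 3: your(1) + shadowy(3) + tender(2) + sea(1) = 7 ✓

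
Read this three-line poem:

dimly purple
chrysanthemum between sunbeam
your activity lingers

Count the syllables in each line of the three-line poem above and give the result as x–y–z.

4–8–7

Line 1: "dimly purple": 2+2 = 4
Line 2: "chrysanthemum between sunbeam": 4+2+2 = 8
Line 3: "your activity lingers": 1+4+2 = 7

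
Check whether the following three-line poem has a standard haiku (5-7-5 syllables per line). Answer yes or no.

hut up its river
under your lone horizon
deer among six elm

Line 1: hut (1), up (1), its (1), river (2) → 5 ✓
Line 2: under (2), your (1), lone (1), horizon (3) → 7 ✓
Line 3: deer (1), among (2), six (1), elm (1) → 5 ✓

Yes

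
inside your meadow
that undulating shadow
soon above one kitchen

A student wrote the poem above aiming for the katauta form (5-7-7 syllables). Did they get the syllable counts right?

No

Line 1: inside(2) + your(1) + meadow(2) = 5 ✓
Line 2: that(1) + undulating(4) + shadow(2) = 7 ✓
Line 3: soon(1) + above(2) + one(1) + kitchen(2) = 6 (expected 7)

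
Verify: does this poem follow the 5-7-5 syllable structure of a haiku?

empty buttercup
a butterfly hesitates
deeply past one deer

Line 1: "empty buttercup": 2+3 = 5 ✓
Line 2: "a butterfly hesitates": 1+3+3 = 7 ✓
Line 3: "deeply past one deer": 2+1+1+1 = 5 ✓

Yes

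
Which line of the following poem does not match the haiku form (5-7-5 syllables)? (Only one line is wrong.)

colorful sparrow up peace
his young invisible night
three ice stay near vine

Line 1

Line 1: colorful (3), sparrow (2), up (1), peace (1) → 7 (expected 5)
Line 2: his (1), young (1), invisible (4), night (1) → 7 ✓
Line 3: three (1), ice (1), stay (1), near (1), vine (1) → 5 ✓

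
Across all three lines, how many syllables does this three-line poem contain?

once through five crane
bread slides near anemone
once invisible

16

Line 1: "once through five crane": 1+1+1+1 = 4
Line 2: "bread slides near anemone": 1+1+1+4 = 7
Line 3: "once invisible": 1+4 = 5
Total: 4 + 7 + 5 = 16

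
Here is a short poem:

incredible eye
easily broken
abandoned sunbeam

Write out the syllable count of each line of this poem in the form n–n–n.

5–5–5

Line 1: incredible(4) + eye(1) = 5
Line 2: easily(3) + broken(2) = 5
Line 3: abandoned(3) + sunbeam(2) = 5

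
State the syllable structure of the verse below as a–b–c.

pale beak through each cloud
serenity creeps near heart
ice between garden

Line 1: pale (1), beak (1), through (1), each (1), cloud (1) → 5
Line 2: serenity (4), creeps (1), near (1), heart (1) → 7
Line 3: ice (1), between (2), garden (2) → 5

5–7–5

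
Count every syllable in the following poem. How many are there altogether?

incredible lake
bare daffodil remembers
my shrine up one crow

17

Line 1: incredible(4) + lake(1) = 5
Line 2: bare(1) + daffodil(3) + remembers(3) = 7
Line 3: my(1) + shrine(1) + up(1) + one(1) + crow(1) = 5
Total: 5 + 7 + 5 = 17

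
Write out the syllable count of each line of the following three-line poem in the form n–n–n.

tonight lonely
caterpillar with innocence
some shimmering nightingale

Line 1: tonight(2) + lonely(2) = 4
Line 2: caterpillar(4) + with(1) + innocence(3) = 8
Line 3: some(1) + shimmering(3) + nightingale(3) = 7

4–8–7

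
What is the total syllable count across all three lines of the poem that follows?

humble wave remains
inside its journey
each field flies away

15

Line 1: humble(2) + wave(1) + remains(2) = 5
Line 2: inside(2) + its(1) + journey(2) = 5
Line 3: each(1) + field(1) + flies(1) + away(2) = 5
Total: 5 + 5 + 5 = 15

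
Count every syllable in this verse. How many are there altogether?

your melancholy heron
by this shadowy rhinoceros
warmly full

19

Line 1: your (1), melancholy (4), heron (2) → 7
Line 2: by (1), this (1), shadowy (3), rhinoceros (4) → 9
Line 3: warmly (2), full (1) → 3
Total: 7 + 9 + 3 = 19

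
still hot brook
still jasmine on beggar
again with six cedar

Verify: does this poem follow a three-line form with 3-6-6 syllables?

Yes

Line 1: still (1), hot (1), brook (1) → 3 ✓
Line 2: still (1), jasmine (2), on (1), beggar (2) → 6 ✓
Line 3: again (2), with (1), six (1), cedar (2) → 6 ✓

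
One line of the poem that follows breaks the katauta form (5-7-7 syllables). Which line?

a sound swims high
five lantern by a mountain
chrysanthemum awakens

Line 1: a (1), sound (1), swims (1), high (1) → 4 (expected 5)
Line 2: five (1), lantern (2), by (1), a (1), mountain (2) → 7 ✓
Line 3: chrysanthemum (4), awakens (3) → 7 ✓

Line 1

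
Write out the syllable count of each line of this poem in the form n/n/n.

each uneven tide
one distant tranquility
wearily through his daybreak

5/7/7

Line 1: each(1) + uneven(3) + tide(1) = 5
Line 2: one(1) + distant(2) + tranquility(4) = 7
Line 3: wearily(3) + through(1) + his(1) + daybreak(2) = 7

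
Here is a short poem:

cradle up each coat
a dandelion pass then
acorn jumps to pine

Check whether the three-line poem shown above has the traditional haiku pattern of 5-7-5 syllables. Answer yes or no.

Yes

Line 1: cradle(2) + up(1) + each(1) + coat(1) = 5 ✓
Line 2: a(1) + dandelion(4) + pass(1) + then(1) = 7 ✓
Line 3: acorn(2) + jumps(1) + to(1) + pine(1) = 5 ✓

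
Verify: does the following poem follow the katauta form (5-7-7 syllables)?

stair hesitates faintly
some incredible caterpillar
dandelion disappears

No

Line 1: stair (1), hesitates (3), faintly (2) → 6 (expected 5)
Line 2: some (1), incredible (4), caterpillar (4) → 9 (expected 7)
Line 3: dandelion (4), disappears (3) → 7 ✓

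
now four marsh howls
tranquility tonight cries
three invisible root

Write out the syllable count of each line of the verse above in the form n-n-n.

4-7-6

Line 1: "now four marsh howls": 1+1+1+1 = 4
Line 2: "tranquility tonight cries": 4+2+1 = 7
Line 3: "three invisible root": 1+4+1 = 6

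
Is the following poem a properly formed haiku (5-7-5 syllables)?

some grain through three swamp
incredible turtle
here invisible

Line 1: "some grain through three swamp": 1+1+1+1+1 = 5 ✓
Line 2: "incredible turtle": 4+2 = 6 (expected 7)
Line 3: "here invisible": 1+4 = 5 ✓

No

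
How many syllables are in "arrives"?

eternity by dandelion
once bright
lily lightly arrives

2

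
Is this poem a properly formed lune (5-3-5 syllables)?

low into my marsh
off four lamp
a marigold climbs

Line 1: low (1), into (2), my (1), marsh (1) → 5 ✓
Line 2: off (1), four (1), lamp (1) → 3 ✓
Line 3: a (1), marigold (3), climbs (1) → 5 ✓

Yes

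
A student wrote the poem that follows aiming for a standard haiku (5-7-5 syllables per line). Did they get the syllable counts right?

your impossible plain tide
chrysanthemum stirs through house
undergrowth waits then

Line 1: "your impossible plain tide": 1+4+1+1 = 7 (expected 5)
Line 2: "chrysanthemum stirs through house": 4+1+1+1 = 7 ✓
Line 3: "undergrowth waits then": 3+1+1 = 5 ✓

No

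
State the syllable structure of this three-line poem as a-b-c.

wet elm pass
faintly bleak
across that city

3-3-5

Line 1: wet (1), elm (1), pass (1) → 3
Line 2: faintly (2), bleak (1) → 3
Line 3: across (2), that (1), city (2) → 5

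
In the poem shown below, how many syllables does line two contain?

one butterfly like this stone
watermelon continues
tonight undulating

Line two: watermelon (4), continues (3) → 7

7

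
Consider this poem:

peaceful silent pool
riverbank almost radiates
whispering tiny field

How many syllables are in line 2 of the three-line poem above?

Line 2: riverbank (3), almost (2), radiates (3) → 8

8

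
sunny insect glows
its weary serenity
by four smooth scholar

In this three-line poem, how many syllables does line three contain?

5

Line three: by (1), four (1), smooth (1), scholar (2) → 5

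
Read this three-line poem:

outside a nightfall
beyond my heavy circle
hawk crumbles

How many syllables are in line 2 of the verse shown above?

7

Line 2: "beyond my heavy circle": 2+1+2+2 = 7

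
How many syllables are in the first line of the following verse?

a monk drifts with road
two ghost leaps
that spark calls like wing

The first line: a(1) + monk(1) + drifts(1) + with(1) + road(1) = 5

5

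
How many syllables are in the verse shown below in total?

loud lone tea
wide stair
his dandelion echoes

Line 1: loud(1) + lone(1) + tea(1) = 3
Line 2: wide(1) + stair(1) = 2
Line 3: his(1) + dandelion(4) + echoes(2) = 7
Total: 3 + 2 + 7 = 12

12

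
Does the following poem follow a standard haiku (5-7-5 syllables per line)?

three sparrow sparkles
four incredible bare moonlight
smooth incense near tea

Line 1: three(1) + sparrow(2) + sparkles(2) = 5 ✓
Line 2: four(1) + incredible(4) + bare(1) + moonlight(2) = 8 (expected 7)
Line 3: smooth(1) + incense(2) + near(1) + tea(1) = 5 ✓

No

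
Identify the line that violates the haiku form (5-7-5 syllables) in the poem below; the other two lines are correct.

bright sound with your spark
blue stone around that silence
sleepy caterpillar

The third line

Line 1: bright(1) + sound(1) + with(1) + your(1) + spark(1) = 5 ✓
Line 2: blue(1) + stone(1) + around(2) + that(1) + silence(2) = 7 ✓
Line 3: sleepy(2) + caterpillar(4) = 6 (expected 5)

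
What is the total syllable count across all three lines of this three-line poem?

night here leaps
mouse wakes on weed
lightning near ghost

Line 1: "night here leaps": 1+1+1 = 3
Line 2: "mouse wakes on weed": 1+1+1+1 = 4
Line 3: "lightning near ghost": 2+1+1 = 4
Total: 3 + 4 + 4 = 11

11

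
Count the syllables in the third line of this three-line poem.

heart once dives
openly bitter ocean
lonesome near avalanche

The third line: lonesome (2), near (1), avalanche (3) → 6

6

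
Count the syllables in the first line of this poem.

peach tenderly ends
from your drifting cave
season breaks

5

The first line: peach (1), tenderly (3), ends (1) → 5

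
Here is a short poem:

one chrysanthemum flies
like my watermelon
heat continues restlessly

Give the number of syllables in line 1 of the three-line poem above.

Line 1: "one chrysanthemum flies": 1+4+1 = 6

6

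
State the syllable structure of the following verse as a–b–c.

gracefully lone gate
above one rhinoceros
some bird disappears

Line 1: "gracefully lone gate": 3+1+1 = 5
Line 2: "above one rhinoceros": 2+1+4 = 7
Line 3: "some bird disappears": 1+1+3 = 5

5–7–5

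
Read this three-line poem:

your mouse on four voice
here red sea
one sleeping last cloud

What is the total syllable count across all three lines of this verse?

Line 1: "your mouse on four voice": 1+1+1+1+1 = 5
Line 2: "here red sea": 1+1+1 = 3
Line 3: "one sleeping last cloud": 1+2+1+1 = 5
Total: 5 + 3 + 5 = 13

13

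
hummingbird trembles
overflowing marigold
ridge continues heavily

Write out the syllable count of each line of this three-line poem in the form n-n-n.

Line 1: "hummingbird trembles": 3+2 = 5
Line 2: "overflowing marigold": 4+3 = 7
Line 3: "ridge continues heavily": 1+3+3 = 7

5-7-7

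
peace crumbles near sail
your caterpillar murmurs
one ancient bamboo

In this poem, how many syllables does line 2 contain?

Line 2: "your caterpillar murmurs": 1+4+2 = 7

7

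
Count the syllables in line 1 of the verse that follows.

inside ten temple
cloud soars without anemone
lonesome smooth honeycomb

5

Line 1: inside(2) + ten(1) + temple(2) = 5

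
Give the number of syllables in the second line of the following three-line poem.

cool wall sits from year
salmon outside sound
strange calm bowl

The second line: "salmon outside sound": 2+2+1 = 5

5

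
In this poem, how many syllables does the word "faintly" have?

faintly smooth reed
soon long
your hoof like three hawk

2

"faintly" has 2 syllables.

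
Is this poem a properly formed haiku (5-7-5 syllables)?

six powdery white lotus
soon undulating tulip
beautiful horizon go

Line 1: six(1) + powdery(3) + white(1) + lotus(2) = 7 (expected 5)
Line 2: soon(1) + undulating(4) + tulip(2) = 7 ✓
Line 3: beautiful(3) + horizon(3) + go(1) = 7 (expected 5)

No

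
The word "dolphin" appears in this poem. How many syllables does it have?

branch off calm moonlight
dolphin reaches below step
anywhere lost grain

2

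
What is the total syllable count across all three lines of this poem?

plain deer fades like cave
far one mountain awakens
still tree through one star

17

Line 1: plain (1), deer (1), fades (1), like (1), cave (1) → 5
Line 2: far (1), one (1), mountain (2), awakens (3) → 7
Line 3: still (1), tree (1), through (1), one (1), star (1) → 5
Total: 5 + 7 + 5 = 17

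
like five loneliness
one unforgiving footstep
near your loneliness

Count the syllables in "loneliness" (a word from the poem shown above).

"loneliness" has 3 syllables.

3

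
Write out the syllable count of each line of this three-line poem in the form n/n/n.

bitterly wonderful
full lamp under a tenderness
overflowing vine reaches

Line 1: "bitterly wonderful": 3+3 = 6
Line 2: "full lamp under a tenderness": 1+1+2+1+3 = 8
Line 3: "overflowing vine reaches": 4+1+2 = 7

6/8/7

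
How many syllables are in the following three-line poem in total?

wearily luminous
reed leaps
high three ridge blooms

Line 1: wearily (3), luminous (3) → 6
Line 2: reed (1), leaps (1) → 2
Line 3: high (1), three (1), ridge (1), blooms (1) → 4
Total: 6 + 2 + 4 = 12

12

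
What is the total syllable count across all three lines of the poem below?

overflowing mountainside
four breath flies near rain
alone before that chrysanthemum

Line 1: overflowing(4) + mountainside(3) = 7
Line 2: four(1) + breath(1) + flies(1) + near(1) + rain(1) = 5
Line 3: alone(2) + before(2) + that(1) + chrysanthemum(4) = 9
Total: 7 + 5 + 9 = 21

21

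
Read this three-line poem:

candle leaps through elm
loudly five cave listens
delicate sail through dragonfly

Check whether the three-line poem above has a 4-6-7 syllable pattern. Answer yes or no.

No

Line 1: candle(2) + leaps(1) + through(1) + elm(1) = 5 (expected 4)
Line 2: loudly(2) + five(1) + cave(1) + listens(2) = 6 ✓
Line 3: delicate(3) + sail(1) + through(1) + dragonfly(3) = 8 (expected 7)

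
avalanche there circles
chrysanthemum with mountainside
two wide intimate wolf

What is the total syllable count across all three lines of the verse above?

20

Line 1: avalanche(3) + there(1) + circles(2) = 6
Line 2: chrysanthemum(4) + with(1) + mountainside(3) = 8
Line 3: two(1) + wide(1) + intimate(3) + wolf(1) = 6
Total: 6 + 8 + 6 = 20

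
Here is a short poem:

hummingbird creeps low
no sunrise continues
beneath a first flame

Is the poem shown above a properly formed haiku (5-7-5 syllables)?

No

Line 1: hummingbird (3), creeps (1), low (1) → 5 ✓
Line 2: no (1), sunrise (2), continues (3) → 6 (expected 7)
Line 3: beneath (2), a (1), first (1), flame (1) → 5 ✓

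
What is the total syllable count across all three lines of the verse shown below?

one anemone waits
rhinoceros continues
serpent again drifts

Line 1: one(1) + anemone(4) + waits(1) = 6
Line 2: rhinoceros(4) + continues(3) = 7
Line 3: serpent(2) + again(2) + drifts(1) = 5
Total: 6 + 7 + 5 = 18

18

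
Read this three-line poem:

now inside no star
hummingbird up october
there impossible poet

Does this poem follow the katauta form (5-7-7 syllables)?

Yes

Line 1: "now inside no star": 1+2+1+1 = 5 ✓
Line 2: "hummingbird up october": 3+1+3 = 7 ✓
Line 3: "there impossible poet": 1+4+2 = 7 ✓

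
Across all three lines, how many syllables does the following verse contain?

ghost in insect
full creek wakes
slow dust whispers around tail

Line 1: ghost (1), in (1), insect (2) → 4
Line 2: full (1), creek (1), wakes (1) → 3
Line 3: slow (1), dust (1), whispers (2), around (2), tail (1) → 7
Total: 4 + 3 + 7 = 14

14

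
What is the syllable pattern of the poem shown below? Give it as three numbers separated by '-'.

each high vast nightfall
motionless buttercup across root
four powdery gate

5-9-5

Line 1: each(1) + high(1) + vast(1) + nightfall(2) = 5
Line 2: motionless(3) + buttercup(3) + across(2) + root(1) = 9
Line 3: four(1) + powdery(3) + gate(1) = 5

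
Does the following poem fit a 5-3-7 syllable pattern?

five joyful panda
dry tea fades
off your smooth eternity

Line 1: five(1) + joyful(2) + panda(2) = 5 ✓
Line 2: dry(1) + tea(1) + fades(1) = 3 ✓
Line 3: off(1) + your(1) + smooth(1) + eternity(4) = 7 ✓

Yes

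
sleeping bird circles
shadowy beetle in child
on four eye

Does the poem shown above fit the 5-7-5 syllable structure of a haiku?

No

Line 1: "sleeping bird circles": 2+1+2 = 5 ✓
Line 2: "shadowy beetle in child": 3+2+1+1 = 7 ✓
Line 3: "on four eye": 1+1+1 = 3 (expected 5)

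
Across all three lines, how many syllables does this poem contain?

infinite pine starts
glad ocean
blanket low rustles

13

Line 1: "infinite pine starts": 3+1+1 = 5
Line 2: "glad ocean": 1+2 = 3
Line 3: "blanket low rustles": 2+1+2 = 5
Total: 5 + 3 + 5 = 13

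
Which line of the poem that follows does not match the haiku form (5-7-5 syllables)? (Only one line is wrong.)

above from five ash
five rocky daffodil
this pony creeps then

Line 2

Line 1: above(2) + from(1) + five(1) + ash(1) = 5 ✓
Line 2: five(1) + rocky(2) + daffodil(3) = 6 (expected 7)
Line 3: this(1) + pony(2) + creeps(1) + then(1) = 5 ✓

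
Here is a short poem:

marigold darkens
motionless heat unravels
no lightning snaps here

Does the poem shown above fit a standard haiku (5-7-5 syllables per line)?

Line 1: marigold (3), darkens (2) → 5 ✓
Line 2: motionless (3), heat (1), unravels (3) → 7 ✓
Line 3: no (1), lightning (2), snaps (1), here (1) → 5 ✓

Yes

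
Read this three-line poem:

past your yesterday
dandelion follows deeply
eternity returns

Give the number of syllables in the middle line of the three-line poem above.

8

The middle line: "dandelion follows deeply": 4+2+2 = 8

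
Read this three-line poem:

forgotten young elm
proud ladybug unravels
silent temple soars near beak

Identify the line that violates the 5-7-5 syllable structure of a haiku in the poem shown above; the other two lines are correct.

Line 3

Line 1: forgotten(3) + young(1) + elm(1) = 5 ✓
Line 2: proud(1) + ladybug(3) + unravels(3) = 7 ✓
Line 3: silent(2) + temple(2) + soars(1) + near(1) + beak(1) = 7 (expected 5)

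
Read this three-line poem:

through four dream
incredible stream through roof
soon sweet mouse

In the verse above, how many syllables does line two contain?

7

Line two: incredible (4), stream (1), through (1), roof (1) → 7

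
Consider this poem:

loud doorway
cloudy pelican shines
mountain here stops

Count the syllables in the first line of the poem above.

3

The first line: loud (1), doorway (2) → 3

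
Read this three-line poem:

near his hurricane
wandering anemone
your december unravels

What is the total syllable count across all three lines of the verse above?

Line 1: near (1), his (1), hurricane (3) → 5
Line 2: wandering (3), anemone (4) → 7
Line 3: your (1), december (3), unravels (3) → 7
Total: 5 + 7 + 7 = 19

19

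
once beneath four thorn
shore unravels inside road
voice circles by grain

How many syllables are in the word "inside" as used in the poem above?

2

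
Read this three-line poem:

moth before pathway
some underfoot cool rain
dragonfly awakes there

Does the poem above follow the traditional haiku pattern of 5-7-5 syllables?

No

Line 1: moth (1), before (2), pathway (2) → 5 ✓
Line 2: some (1), underfoot (3), cool (1), rain (1) → 6 (expected 7)
Line 3: dragonfly (3), awakes (2), there (1) → 6 (expected 5)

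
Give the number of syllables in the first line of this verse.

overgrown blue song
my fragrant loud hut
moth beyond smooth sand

The first line: overgrown(3) + blue(1) + song(1) = 5

5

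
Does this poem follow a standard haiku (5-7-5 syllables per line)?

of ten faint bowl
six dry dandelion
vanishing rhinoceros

Line 1: of (1), ten (1), faint (1), bowl (1) → 4 (expected 5)
Line 2: six (1), dry (1), dandelion (4) → 6 (expected 7)
Line 3: vanishing (3), rhinoceros (4) → 7 (expected 5)

No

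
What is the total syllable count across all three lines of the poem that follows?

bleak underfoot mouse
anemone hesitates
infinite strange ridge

17

Line 1: bleak(1) + underfoot(3) + mouse(1) = 5
Line 2: anemone(4) + hesitates(3) = 7
Line 3: infinite(3) + strange(1) + ridge(1) = 5
Total: 5 + 7 + 5 = 17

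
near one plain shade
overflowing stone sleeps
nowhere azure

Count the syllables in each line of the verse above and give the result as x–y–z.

Line 1: "near one plain shade": 1+1+1+1 = 4
Line 2: "overflowing stone sleeps": 4+1+1 = 6
Line 3: "nowhere azure": 2+2 = 4

4–6–4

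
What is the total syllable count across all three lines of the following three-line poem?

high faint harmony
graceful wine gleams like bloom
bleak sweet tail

14

Line 1: high(1) + faint(1) + harmony(3) = 5
Line 2: graceful(2) + wine(1) + gleams(1) + like(1) + bloom(1) = 6
Line 3: bleak(1) + sweet(1) + tail(1) = 3
Total: 5 + 6 + 3 = 14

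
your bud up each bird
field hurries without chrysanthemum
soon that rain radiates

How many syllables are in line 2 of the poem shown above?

9

Line 2: field (1), hurries (2), without (2), chrysanthemum (4) → 9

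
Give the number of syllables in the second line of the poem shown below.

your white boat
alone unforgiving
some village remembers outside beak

The second line: "alone unforgiving": 2+4 = 6

6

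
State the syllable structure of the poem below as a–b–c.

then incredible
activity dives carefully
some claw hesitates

5–8–5

Line 1: then (1), incredible (4) → 5
Line 2: activity (4), dives (1), carefully (3) → 8
Line 3: some (1), claw (1), hesitates (3) → 5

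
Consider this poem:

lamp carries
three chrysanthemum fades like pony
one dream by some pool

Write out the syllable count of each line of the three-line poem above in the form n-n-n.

Line 1: lamp(1) + carries(2) = 3
Line 2: three(1) + chrysanthemum(4) + fades(1) + like(1) + pony(2) = 9
Line 3: one(1) + dream(1) + by(1) + some(1) + pool(1) = 5

3-9-5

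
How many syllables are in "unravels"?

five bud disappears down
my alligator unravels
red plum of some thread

3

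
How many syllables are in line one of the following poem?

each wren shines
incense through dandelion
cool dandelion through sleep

3

Line one: each(1) + wren(1) + shines(1) = 3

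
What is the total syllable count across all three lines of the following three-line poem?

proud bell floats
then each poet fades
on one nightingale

13

Line 1: proud (1), bell (1), floats (1) → 3
Line 2: then (1), each (1), poet (2), fades (1) → 5
Line 3: on (1), one (1), nightingale (3) → 5
Total: 3 + 5 + 5 = 13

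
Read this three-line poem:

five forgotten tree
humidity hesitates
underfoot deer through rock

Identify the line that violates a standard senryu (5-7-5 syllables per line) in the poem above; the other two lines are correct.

Line 3

Line 1: five (1), forgotten (3), tree (1) → 5 ✓
Line 2: humidity (4), hesitates (3) → 7 ✓
Line 3: underfoot (3), deer (1), through (1), rock (1) → 6 (expected 5)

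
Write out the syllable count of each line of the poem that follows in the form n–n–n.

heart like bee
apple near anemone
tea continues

3–7–4

Line 1: "heart like bee": 1+1+1 = 3
Line 2: "apple near anemone": 2+1+4 = 7
Line 3: "tea continues": 1+3 = 4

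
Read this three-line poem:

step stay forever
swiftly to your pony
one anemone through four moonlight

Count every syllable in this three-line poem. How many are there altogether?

Line 1: step (1), stay (1), forever (3) → 5
Line 2: swiftly (2), to (1), your (1), pony (2) → 6
Line 3: one (1), anemone (4), through (1), four (1), moonlight (2) → 9
Total: 5 + 6 + 9 = 20

20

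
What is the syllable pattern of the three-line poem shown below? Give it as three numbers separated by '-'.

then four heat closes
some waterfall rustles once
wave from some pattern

5-7-5

Line 1: then (1), four (1), heat (1), closes (2) → 5
Line 2: some (1), waterfall (3), rustles (2), once (1) → 7
Line 3: wave (1), from (1), some (1), pattern (2) → 5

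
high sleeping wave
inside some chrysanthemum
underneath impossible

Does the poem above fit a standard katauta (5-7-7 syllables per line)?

No

Line 1: "high sleeping wave": 1+2+1 = 4 (expected 5)
Line 2: "inside some chrysanthemum": 2+1+4 = 7 ✓
Line 3: "underneath impossible": 3+4 = 7 ✓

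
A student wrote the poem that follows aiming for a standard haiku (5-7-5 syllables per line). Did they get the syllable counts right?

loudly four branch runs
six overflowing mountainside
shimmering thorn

No

Line 1: "loudly four branch runs": 2+1+1+1 = 5 ✓
Line 2: "six overflowing mountainside": 1+4+3 = 8 (expected 7)
Line 3: "shimmering thorn": 3+1 = 4 (expected 5)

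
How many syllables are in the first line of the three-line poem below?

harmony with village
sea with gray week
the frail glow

The first line: "harmony with village": 3+1+2 = 6

6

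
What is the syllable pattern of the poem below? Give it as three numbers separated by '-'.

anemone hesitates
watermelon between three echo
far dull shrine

7-9-3

Line 1: anemone (4), hesitates (3) → 7
Line 2: watermelon (4), between (2), three (1), echo (2) → 9
Line 3: far (1), dull (1), shrine (1) → 3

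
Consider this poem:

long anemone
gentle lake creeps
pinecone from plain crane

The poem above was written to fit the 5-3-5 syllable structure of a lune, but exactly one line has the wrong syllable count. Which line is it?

Line 2

Line 1: "long anemone": 1+4 = 5 ✓
Line 2: "gentle lake creeps": 2+1+1 = 4 (expected 3)
Line 3: "pinecone from plain crane": 2+1+1+1 = 5 ✓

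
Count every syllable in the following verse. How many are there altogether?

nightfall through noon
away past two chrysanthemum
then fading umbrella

Line 1: "nightfall through noon": 2+1+1 = 4
Line 2: "away past two chrysanthemum": 2+1+1+4 = 8
Line 3: "then fading umbrella": 1+2+3 = 6
Total: 4 + 8 + 6 = 18

18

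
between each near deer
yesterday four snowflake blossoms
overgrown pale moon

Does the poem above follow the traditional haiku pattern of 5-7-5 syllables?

Line 1: between (2), each (1), near (1), deer (1) → 5 ✓
Line 2: yesterday (3), four (1), snowflake (2), blossoms (2) → 8 (expected 7)
Line 3: overgrown (3), pale (1), moon (1) → 5 ✓

No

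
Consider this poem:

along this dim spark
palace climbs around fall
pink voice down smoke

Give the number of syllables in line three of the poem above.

Line three: pink(1) + voice(1) + down(1) + smoke(1) = 4

4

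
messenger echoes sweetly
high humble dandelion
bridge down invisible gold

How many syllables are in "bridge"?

1

"bridge" has 1 syllable.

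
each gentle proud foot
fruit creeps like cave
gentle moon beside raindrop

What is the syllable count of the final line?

7

The final line: gentle(2) + moon(1) + beside(2) + raindrop(2) = 7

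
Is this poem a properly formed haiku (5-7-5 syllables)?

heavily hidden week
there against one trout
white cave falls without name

No

Line 1: heavily (3), hidden (2), week (1) → 6 (expected 5)
Line 2: there (1), against (2), one (1), trout (1) → 5 (expected 7)
Line 3: white (1), cave (1), falls (1), without (2), name (1) → 6 (expected 5)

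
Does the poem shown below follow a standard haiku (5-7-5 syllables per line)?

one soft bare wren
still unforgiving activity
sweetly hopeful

No

Line 1: "one soft bare wren": 1+1+1+1 = 4 (expected 5)
Line 2: "still unforgiving activity": 1+4+4 = 9 (expected 7)
Line 3: "sweetly hopeful": 2+2 = 4 (expected 5)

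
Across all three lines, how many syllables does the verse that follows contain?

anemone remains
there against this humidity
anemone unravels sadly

Line 1: anemone (4), remains (2) → 6
Line 2: there (1), against (2), this (1), humidity (4) → 8
Line 3: anemone (4), unravels (3), sadly (2) → 9
Total: 6 + 8 + 9 = 23

23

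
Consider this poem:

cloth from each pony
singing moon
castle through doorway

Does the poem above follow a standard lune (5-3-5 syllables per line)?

Yes

Line 1: cloth(1) + from(1) + each(1) + pony(2) = 5 ✓
Line 2: singing(2) + moon(1) = 3 ✓
Line 3: castle(2) + through(1) + doorway(2) = 5 ✓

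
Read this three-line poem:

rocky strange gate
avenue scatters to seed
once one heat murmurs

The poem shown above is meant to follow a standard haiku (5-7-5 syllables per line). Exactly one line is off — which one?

Line 1: "rocky strange gate": 2+1+1 = 4 (expected 5)
Line 2: "avenue scatters to seed": 3+2+1+1 = 7 ✓
Line 3: "once one heat murmurs": 1+1+1+2 = 5 ✓

Line 1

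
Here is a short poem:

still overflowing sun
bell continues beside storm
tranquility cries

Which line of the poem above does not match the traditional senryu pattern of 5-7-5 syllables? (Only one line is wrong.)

Line 1: still(1) + overflowing(4) + sun(1) = 6 (expected 5)
Line 2: bell(1) + continues(3) + beside(2) + storm(1) = 7 ✓
Line 3: tranquility(4) + cries(1) = 5 ✓

The first line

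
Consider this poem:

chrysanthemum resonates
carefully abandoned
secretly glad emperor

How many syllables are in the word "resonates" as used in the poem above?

3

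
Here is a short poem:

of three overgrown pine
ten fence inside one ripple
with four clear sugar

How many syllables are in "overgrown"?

3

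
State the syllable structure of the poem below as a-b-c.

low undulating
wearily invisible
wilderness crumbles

5-7-5

Line 1: low(1) + undulating(4) = 5
Line 2: wearily(3) + invisible(4) = 7
Line 3: wilderness(3) + crumbles(2) = 5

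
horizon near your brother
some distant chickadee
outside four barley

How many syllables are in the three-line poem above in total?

18

Line 1: horizon(3) + near(1) + your(1) + brother(2) = 7
Line 2: some(1) + distant(2) + chickadee(3) = 6
Line 3: outside(2) + four(1) + barley(2) = 5
Total: 7 + 6 + 5 = 18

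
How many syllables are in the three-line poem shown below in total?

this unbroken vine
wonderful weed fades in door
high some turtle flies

Line 1: this(1) + unbroken(3) + vine(1) = 5
Line 2: wonderful(3) + weed(1) + fades(1) + in(1) + door(1) = 7
Line 3: high(1) + some(1) + turtle(2) + flies(1) = 5
Total: 5 + 7 + 5 = 17

17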